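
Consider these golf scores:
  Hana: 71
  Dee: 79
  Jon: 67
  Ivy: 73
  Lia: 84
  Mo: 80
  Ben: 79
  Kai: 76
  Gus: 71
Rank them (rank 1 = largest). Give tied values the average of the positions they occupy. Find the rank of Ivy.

6

Sorted (descending): 84, 80, 79, 79, 76, 73, 71, 71, 67
The 2 values of 79 occupy positions 3–4 → average rank (3+4)/2 = 3.5.
The 2 values of 71 occupy positions 7–8 → average rank (7+8)/2 = 7.5.
Ivy has value 73 → rank 6.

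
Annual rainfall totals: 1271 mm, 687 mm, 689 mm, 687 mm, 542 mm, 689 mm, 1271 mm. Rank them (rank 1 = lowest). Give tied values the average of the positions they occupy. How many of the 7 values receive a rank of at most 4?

Sorted (ascending): 542, 687, 687, 689, 689, 1271, 1271
The 2 values of 687 occupy positions 2–3 → average rank (2+3)/2 = 2.5.
The 2 values of 689 occupy positions 4–5 → average rank (4+5)/2 = 4.5.
The 2 values of 1271 occupy positions 6–7 → average rank (6+7)/2 = 6.5.
Ranks ≤ 4: {1, 2.5, 2.5} → 3 values.

3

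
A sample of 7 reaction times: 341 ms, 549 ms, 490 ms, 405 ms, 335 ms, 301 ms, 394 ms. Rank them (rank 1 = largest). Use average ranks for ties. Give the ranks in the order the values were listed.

Sorted (descending): 549, 490, 405, 394, 341, 335, 301
No ties — each value takes its position as its rank.

5, 1, 2, 3, 6, 7, 4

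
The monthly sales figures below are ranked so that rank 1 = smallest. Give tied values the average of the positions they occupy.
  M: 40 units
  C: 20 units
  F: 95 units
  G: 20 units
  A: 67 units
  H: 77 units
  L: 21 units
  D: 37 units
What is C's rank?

1.5

Sorted (ascending): 20, 20, 21, 37, 40, 67, 77, 95
The 2 values of 20 occupy positions 1–2 → average rank (1+2)/2 = 1.5.
C has value 20 units → rank 1.5.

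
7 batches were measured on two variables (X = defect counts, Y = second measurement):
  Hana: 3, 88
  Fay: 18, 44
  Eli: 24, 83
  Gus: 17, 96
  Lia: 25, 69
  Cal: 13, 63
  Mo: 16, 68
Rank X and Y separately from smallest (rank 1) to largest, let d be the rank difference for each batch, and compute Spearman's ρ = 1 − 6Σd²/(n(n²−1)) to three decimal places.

-0.071

Ranks of variable 1: 1, 5, 6, 4, 7, 2, 3
Ranks of variable 2: 6, 1, 5, 7, 4, 2, 3
d = r₁ − r₂: -5, 4, 1, -3, 3, 0, 0
d²: 25, 16, 1, 9, 9, 0, 0; Σd² = 60
ρ = 1 − 6·60/(7·48) = 1 − 360/336 = -0.071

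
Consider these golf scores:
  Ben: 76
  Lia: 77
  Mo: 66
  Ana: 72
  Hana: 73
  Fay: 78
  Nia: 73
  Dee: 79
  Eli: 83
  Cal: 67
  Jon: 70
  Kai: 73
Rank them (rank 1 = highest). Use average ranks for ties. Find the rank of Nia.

Sorted (descending): 83, 79, 78, 77, 76, 73, 73, 73, 72, 70, 67, 66
The 3 values of 73 occupy positions 6–8 → average rank 7.
Nia has value 73 → rank 7.

7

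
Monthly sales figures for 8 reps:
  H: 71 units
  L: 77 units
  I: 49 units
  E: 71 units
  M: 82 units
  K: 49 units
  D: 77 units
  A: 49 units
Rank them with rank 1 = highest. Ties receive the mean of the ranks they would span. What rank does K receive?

Sorted (descending): 82, 77, 77, 71, 71, 49, 49, 49
The 2 values of 77 occupy positions 2–3 → average rank (2+3)/2 = 2.5.
The 2 values of 71 occupy positions 4–5 → average rank (4+5)/2 = 4.5.
The 3 values of 49 occupy positions 6–8 → average rank 7.
K has value 49 units → rank 7.

7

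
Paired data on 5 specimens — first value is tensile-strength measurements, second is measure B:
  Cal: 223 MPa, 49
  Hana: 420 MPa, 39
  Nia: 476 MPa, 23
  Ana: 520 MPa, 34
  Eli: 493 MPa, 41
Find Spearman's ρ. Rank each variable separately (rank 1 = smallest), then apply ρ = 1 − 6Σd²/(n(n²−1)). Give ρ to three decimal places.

Ranks of variable 1: 1, 2, 3, 5, 4
Ranks of variable 2: 5, 3, 1, 2, 4
d = r₁ − r₂: -4, -1, 2, 3, 0
d²: 16, 1, 4, 9, 0; Σd² = 30
ρ = 1 − 6·30/(5·24) = 1 − 180/120 = -0.500

-0.500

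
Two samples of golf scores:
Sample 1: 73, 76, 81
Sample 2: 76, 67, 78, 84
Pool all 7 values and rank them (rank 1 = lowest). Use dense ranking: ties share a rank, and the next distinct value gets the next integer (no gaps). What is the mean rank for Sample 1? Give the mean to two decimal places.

Sorted (ascending): 67, 73, 76, 76, 78, 81, 84
The 2 values of 76 share dense rank 3.
Remaining distinct values take the next consecutive integers.
Sample 1 values → pooled ranks: 73→2, 76→3, 81→5
Mean rank = (2 + 3 + 5) / 3 = 3.33

3.33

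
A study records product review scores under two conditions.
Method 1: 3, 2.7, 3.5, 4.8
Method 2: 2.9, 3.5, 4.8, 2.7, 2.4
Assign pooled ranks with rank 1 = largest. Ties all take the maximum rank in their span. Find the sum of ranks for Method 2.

29

Sorted (descending): 4.8, 4.8, 3.5, 3.5, 3, 2.9, 2.7, 2.7, 2.4
The 2 values of 4.8 occupy positions 1–2 → each gets rank 2.
The 2 values of 3.5 occupy positions 3–4 → each gets rank 4.
The 2 values of 2.7 occupy positions 7–8 → each gets rank 8.
Method 2 values → pooled ranks: 2.9→6, 3.5→4, 4.8→2, 2.7→8, 2.4→9
Rank sum = 6 + 4 + 2 + 8 + 9 = 29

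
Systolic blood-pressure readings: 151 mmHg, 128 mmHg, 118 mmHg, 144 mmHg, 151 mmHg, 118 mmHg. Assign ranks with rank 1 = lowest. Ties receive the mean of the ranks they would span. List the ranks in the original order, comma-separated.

Sorted (ascending): 118, 118, 128, 144, 151, 151
The 2 values of 118 occupy positions 1–2 → average rank (1+2)/2 = 1.5.
The 2 values of 151 occupy positions 5–6 → average rank (5+6)/2 = 5.5.

5.5, 3, 1.5, 4, 5.5, 1.5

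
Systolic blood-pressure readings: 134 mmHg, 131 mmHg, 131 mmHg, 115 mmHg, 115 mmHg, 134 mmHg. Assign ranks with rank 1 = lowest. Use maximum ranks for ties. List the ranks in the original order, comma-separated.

Sorted (ascending): 115, 115, 131, 131, 134, 134
The 2 values of 115 occupy positions 1–2 → each gets rank 2.
The 2 values of 131 occupy positions 3–4 → each gets rank 4.
The 2 values of 134 occupy positions 5–6 → each gets rank 6.

6, 4, 4, 2, 2, 6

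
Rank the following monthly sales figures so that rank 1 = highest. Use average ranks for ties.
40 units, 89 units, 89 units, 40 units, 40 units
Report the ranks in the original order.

Sorted (descending): 89, 89, 40, 40, 40
The 2 values of 89 occupy positions 1–2 → average rank (1+2)/2 = 1.5.
The 3 values of 40 occupy positions 3–5 → average rank 4.

4, 1.5, 1.5, 4, 4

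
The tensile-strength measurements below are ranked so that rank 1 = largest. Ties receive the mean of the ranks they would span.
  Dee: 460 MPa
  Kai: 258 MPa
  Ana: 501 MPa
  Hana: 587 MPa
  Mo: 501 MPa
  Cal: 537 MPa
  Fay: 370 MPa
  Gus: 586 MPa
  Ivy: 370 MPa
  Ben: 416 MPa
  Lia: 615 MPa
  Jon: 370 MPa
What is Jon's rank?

10

Sorted (descending): 615, 587, 586, 537, 501, 501, 460, 416, 370, 370, 370, 258
The 2 values of 501 occupy positions 5–6 → average rank (5+6)/2 = 5.5.
The 3 values of 370 occupy positions 9–11 → average rank 10.
Jon has value 370 MPa → rank 10.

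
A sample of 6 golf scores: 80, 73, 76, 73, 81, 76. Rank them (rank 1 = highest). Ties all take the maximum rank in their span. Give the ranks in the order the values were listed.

2, 6, 4, 6, 1, 4

Sorted (descending): 81, 80, 76, 76, 73, 73
The 2 values of 76 occupy positions 3–4 → each gets rank 4.
The 2 values of 73 occupy positions 5–6 → each gets rank 6.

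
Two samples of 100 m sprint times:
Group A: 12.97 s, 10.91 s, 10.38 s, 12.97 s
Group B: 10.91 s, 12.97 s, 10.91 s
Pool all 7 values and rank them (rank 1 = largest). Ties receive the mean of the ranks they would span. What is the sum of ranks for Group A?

Sorted (descending): 12.97, 12.97, 12.97, 10.91, 10.91, 10.91, 10.38
The 3 values of 12.97 occupy positions 1–3 → average rank 2.
The 3 values of 10.91 occupy positions 4–6 → average rank 5.
Group A values → pooled ranks: 12.97→2, 10.91→5, 10.38→7, 12.97→2
Rank sum = 2 + 5 + 7 + 2 = 16

16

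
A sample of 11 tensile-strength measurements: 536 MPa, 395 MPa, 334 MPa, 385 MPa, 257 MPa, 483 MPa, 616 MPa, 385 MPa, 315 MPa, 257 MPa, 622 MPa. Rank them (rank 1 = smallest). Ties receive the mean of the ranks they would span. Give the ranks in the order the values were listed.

9, 7, 4, 5.5, 1.5, 8, 10, 5.5, 3, 1.5, 11

Sorted (ascending): 257, 257, 315, 334, 385, 385, 395, 483, 536, 616, 622
The 2 values of 257 occupy positions 1–2 → average rank (1+2)/2 = 1.5.
The 2 values of 385 occupy positions 5–6 → average rank (5+6)/2 = 5.5.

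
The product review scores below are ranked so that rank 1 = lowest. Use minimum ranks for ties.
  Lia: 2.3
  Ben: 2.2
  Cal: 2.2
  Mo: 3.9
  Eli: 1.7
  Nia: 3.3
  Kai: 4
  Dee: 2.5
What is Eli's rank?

Sorted (ascending): 1.7, 2.2, 2.2, 2.3, 2.5, 3.3, 3.9, 4
The 2 values of 2.2 occupy positions 2–3 → each gets rank 2.
Eli has value 1.7 → rank 1.

1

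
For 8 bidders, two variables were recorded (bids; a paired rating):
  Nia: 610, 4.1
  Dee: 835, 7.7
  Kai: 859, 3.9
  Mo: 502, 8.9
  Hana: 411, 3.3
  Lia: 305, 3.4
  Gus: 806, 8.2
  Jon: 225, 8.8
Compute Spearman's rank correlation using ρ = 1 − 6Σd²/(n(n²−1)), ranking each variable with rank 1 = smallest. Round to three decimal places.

Ranks of variable 1: 5, 7, 8, 4, 3, 2, 6, 1
Ranks of variable 2: 4, 5, 3, 8, 1, 2, 6, 7
d = r₁ − r₂: 1, 2, 5, -4, 2, 0, 0, -6
d²: 1, 4, 25, 16, 4, 0, 0, 36; Σd² = 86
ρ = 1 − 6·86/(8·63) = 1 − 516/504 = -0.024

-0.024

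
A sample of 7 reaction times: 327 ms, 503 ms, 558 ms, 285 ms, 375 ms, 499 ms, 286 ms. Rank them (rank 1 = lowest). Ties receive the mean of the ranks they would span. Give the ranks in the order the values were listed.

3, 6, 7, 1, 4, 5, 2

Sorted (ascending): 285, 286, 327, 375, 499, 503, 558
No ties — each value takes its position as its rank.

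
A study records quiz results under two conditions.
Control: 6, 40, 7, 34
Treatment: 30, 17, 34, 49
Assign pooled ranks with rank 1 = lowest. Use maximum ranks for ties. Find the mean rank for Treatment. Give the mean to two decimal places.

Sorted (ascending): 6, 7, 17, 30, 34, 34, 40, 49
The 2 values of 34 occupy positions 5–6 → each gets rank 6.
Treatment values → pooled ranks: 30→4, 17→3, 34→6, 49→8
Mean rank = (4 + 3 + 6 + 8) / 4 = 5.25

5.25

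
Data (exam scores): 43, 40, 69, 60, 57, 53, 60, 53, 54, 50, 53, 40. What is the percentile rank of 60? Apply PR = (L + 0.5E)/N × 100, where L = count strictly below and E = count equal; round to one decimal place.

83.3

N = 12.
Strictly below 60: 9. Equal to 60: 2.
PR = (9 + 0.5·2)/12 × 100 = 83.3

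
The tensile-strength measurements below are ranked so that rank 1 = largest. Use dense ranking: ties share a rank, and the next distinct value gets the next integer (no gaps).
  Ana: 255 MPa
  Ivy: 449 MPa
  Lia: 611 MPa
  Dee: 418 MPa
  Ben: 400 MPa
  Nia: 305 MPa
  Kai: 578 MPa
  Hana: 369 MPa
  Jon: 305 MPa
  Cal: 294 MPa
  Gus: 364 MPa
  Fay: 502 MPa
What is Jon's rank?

9

Sorted (descending): 611, 578, 502, 449, 418, 400, 369, 364, 305, 305, 294, 255
The 2 values of 305 share dense rank 9.
Remaining distinct values take the next consecutive integers.
Jon has value 305 MPa → rank 9.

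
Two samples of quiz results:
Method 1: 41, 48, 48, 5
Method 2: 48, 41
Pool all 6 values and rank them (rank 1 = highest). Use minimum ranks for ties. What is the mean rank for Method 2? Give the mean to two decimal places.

Sorted (descending): 48, 48, 48, 41, 41, 5
The 3 values of 48 occupy positions 1–3 → each gets rank 1.
The 2 values of 41 occupy positions 4–5 → each gets rank 4.
Method 2 values → pooled ranks: 48→1, 41→4
Mean rank = (1 + 4) / 2 = 2.50

2.50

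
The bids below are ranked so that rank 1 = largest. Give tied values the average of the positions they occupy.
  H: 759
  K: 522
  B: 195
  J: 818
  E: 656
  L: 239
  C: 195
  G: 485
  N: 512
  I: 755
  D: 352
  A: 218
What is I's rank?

3

Sorted (descending): 818, 759, 755, 656, 522, 512, 485, 352, 239, 218, 195, 195
The 2 values of 195 occupy positions 11–12 → average rank (11+12)/2 = 11.5.
I has value 755 → rank 3.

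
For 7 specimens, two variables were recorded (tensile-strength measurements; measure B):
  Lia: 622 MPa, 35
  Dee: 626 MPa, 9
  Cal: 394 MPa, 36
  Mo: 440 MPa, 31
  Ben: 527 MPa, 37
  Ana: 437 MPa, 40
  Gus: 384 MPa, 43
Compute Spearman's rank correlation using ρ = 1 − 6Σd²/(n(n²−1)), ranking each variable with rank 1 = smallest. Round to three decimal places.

Ranks of variable 1: 6, 7, 2, 4, 5, 3, 1
Ranks of variable 2: 3, 1, 4, 2, 5, 6, 7
d = r₁ − r₂: 3, 6, -2, 2, 0, -3, -6
d²: 9, 36, 4, 4, 0, 9, 36; Σd² = 98
ρ = 1 − 6·98/(7·48) = 1 − 588/336 = -0.750

-0.750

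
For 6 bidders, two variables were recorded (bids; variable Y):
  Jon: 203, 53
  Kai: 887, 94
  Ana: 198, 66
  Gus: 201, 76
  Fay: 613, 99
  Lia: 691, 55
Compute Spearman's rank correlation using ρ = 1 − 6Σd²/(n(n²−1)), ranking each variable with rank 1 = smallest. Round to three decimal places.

0.257

Ranks of variable 1: 3, 6, 1, 2, 4, 5
Ranks of variable 2: 1, 5, 3, 4, 6, 2
d = r₁ − r₂: 2, 1, -2, -2, -2, 3
d²: 4, 1, 4, 4, 4, 9; Σd² = 26
ρ = 1 − 6·26/(6·35) = 1 − 156/210 = 0.257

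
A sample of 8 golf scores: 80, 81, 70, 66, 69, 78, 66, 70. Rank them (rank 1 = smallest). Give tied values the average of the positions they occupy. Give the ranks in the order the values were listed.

7, 8, 4.5, 1.5, 3, 6, 1.5, 4.5

Sorted (ascending): 66, 66, 69, 70, 70, 78, 80, 81
The 2 values of 66 occupy positions 1–2 → average rank (1+2)/2 = 1.5.
The 2 values of 70 occupy positions 4–5 → average rank (4+5)/2 = 4.5.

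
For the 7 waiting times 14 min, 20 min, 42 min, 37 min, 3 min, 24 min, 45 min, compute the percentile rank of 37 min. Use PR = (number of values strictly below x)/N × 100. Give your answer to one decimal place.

57.1

N = 7.
Strictly below 37: 4. Equal to 37: 1.
PR = 4/7 × 100 = 57.1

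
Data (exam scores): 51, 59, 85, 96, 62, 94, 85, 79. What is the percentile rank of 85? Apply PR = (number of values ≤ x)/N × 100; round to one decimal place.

N = 8.
Strictly below 85: 4. Equal to 85: 2.
PR = 6/8 × 100 = 75.0

75.0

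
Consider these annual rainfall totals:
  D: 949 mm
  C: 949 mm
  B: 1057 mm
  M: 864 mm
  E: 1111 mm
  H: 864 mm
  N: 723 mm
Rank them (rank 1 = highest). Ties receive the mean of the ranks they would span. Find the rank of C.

Sorted (descending): 1111, 1057, 949, 949, 864, 864, 723
The 2 values of 949 occupy positions 3–4 → average rank (3+4)/2 = 3.5.
The 2 values of 864 occupy positions 5–6 → average rank (5+6)/2 = 5.5.
C has value 949 mm → rank 3.5.

3.5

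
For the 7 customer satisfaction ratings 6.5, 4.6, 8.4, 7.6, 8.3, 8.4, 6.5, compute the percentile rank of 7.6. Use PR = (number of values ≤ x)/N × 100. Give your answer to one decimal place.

N = 7.
Strictly below 7.6: 3. Equal to 7.6: 1.
PR = 4/7 × 100 = 57.1

57.1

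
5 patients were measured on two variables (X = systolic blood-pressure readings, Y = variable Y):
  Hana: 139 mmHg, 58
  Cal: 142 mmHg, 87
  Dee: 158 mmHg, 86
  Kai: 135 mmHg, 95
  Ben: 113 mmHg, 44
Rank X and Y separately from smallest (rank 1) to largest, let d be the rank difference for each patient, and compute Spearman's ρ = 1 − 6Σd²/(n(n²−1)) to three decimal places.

0.300

Ranks of variable 1: 3, 4, 5, 2, 1
Ranks of variable 2: 2, 4, 3, 5, 1
d = r₁ − r₂: 1, 0, 2, -3, 0
d²: 1, 0, 4, 9, 0; Σd² = 14
ρ = 1 − 6·14/(5·24) = 1 − 84/120 = 0.300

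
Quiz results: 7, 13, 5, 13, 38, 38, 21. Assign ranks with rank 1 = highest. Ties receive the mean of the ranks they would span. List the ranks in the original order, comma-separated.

Sorted (descending): 38, 38, 21, 13, 13, 7, 5
The 2 values of 38 occupy positions 1–2 → average rank (1+2)/2 = 1.5.
The 2 values of 13 occupy positions 4–5 → average rank (4+5)/2 = 4.5.

6, 4.5, 7, 4.5, 1.5, 1.5, 3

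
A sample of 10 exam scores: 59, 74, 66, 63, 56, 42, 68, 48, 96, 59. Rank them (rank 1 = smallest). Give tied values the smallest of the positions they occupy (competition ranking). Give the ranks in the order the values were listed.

Sorted (ascending): 42, 48, 56, 59, 59, 63, 66, 68, 74, 96
The 2 values of 59 occupy positions 4–5 → each gets rank 4.

4, 9, 7, 6, 3, 1, 8, 2, 10, 4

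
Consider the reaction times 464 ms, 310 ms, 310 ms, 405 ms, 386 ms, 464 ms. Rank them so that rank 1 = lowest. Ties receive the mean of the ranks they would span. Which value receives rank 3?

386

Sorted (ascending): 310, 310, 386, 405, 464, 464
The 2 values of 310 occupy positions 1–2 → average rank (1+2)/2 = 1.5.
The 2 values of 464 occupy positions 5–6 → average rank (5+6)/2 = 5.5.
Rank 3 → value 386.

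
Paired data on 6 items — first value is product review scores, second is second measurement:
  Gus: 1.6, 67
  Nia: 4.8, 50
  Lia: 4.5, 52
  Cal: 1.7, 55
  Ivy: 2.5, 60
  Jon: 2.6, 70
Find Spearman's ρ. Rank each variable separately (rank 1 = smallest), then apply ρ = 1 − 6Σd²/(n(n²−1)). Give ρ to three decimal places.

-0.600

Ranks of variable 1: 1, 6, 5, 2, 3, 4
Ranks of variable 2: 5, 1, 2, 3, 4, 6
d = r₁ − r₂: -4, 5, 3, -1, -1, -2
d²: 16, 25, 9, 1, 1, 4; Σd² = 56
ρ = 1 − 6·56/(6·35) = 1 − 336/210 = -0.600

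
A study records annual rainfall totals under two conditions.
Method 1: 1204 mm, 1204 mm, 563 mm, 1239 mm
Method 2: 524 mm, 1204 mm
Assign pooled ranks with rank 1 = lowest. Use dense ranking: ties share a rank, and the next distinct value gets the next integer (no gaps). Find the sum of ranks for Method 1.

Sorted (ascending): 524, 563, 1204, 1204, 1204, 1239
The 3 values of 1204 share dense rank 3.
Remaining distinct values take the next consecutive integers.
Method 1 values → pooled ranks: 1204→3, 1204→3, 563→2, 1239→4
Rank sum = 3 + 3 + 2 + 4 = 12

12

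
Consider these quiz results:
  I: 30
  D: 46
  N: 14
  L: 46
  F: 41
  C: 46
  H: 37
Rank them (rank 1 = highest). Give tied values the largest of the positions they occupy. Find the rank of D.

Sorted (descending): 46, 46, 46, 41, 37, 30, 14
The 3 values of 46 occupy positions 1–3 → each gets rank 3.
D has value 46 → rank 3.

3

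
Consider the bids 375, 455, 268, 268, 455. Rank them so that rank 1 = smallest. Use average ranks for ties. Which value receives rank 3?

375

Sorted (ascending): 268, 268, 375, 455, 455
The 2 values of 268 occupy positions 1–2 → average rank (1+2)/2 = 1.5.
The 2 values of 455 occupy positions 4–5 → average rank (4+5)/2 = 4.5.
Rank 3 → value 375.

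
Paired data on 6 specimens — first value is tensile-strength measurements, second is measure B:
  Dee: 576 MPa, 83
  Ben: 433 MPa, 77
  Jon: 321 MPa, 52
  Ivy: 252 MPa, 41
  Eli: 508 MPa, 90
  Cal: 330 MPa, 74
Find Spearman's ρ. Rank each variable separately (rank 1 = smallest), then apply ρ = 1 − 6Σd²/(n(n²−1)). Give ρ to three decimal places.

0.943

Ranks of variable 1: 6, 4, 2, 1, 5, 3
Ranks of variable 2: 5, 4, 2, 1, 6, 3
d = r₁ − r₂: 1, 0, 0, 0, -1, 0
d²: 1, 0, 0, 0, 1, 0; Σd² = 2
ρ = 1 − 6·2/(6·35) = 1 − 12/210 = 0.943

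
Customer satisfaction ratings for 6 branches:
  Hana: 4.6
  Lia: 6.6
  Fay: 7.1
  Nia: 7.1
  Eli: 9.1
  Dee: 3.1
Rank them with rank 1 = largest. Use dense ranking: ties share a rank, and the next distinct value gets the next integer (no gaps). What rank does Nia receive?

Sorted (descending): 9.1, 7.1, 7.1, 6.6, 4.6, 3.1
The 2 values of 7.1 share dense rank 2.
Remaining distinct values take the next consecutive integers.
Nia has value 7.1 → rank 2.

2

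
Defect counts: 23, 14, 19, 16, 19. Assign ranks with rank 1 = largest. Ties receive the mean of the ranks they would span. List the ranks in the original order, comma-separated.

1, 5, 2.5, 4, 2.5

Sorted (descending): 23, 19, 19, 16, 14
The 2 values of 19 occupy positions 2–3 → average rank (2+3)/2 = 2.5.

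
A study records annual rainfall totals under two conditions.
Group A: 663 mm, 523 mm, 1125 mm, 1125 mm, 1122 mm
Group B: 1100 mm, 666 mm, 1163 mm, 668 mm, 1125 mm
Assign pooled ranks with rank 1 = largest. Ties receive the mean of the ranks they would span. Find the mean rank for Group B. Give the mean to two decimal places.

Sorted (descending): 1163, 1125, 1125, 1125, 1122, 1100, 668, 666, 663, 523
The 3 values of 1125 occupy positions 2–4 → average rank 3.
Group B values → pooled ranks: 1100→6, 666→8, 1163→1, 668→7, 1125→3
Mean rank = (6 + 8 + 1 + 7 + 3) / 5 = 5.00

5.00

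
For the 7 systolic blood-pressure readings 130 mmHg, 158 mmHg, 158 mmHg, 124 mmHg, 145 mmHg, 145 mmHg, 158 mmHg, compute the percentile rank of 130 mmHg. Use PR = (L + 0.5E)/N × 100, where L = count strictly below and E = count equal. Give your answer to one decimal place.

N = 7.
Strictly below 130: 1. Equal to 130: 1.
PR = (1 + 0.5·1)/7 × 100 = 21.4

21.4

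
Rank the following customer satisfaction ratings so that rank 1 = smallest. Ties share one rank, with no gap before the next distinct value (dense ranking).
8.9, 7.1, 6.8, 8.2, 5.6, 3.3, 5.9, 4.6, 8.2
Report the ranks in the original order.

8, 6, 5, 7, 3, 1, 4, 2, 7

Sorted (ascending): 3.3, 4.6, 5.6, 5.9, 6.8, 7.1, 8.2, 8.2, 8.9
The 2 values of 8.2 share dense rank 7.
Remaining distinct values take the next consecutive integers.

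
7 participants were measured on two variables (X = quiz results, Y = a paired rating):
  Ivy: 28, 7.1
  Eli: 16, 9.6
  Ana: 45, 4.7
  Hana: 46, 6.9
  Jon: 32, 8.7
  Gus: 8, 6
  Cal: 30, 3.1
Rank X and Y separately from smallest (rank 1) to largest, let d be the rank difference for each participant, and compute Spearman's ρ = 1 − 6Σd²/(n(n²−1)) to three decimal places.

-0.214

Ranks of variable 1: 3, 2, 6, 7, 5, 1, 4
Ranks of variable 2: 5, 7, 2, 4, 6, 3, 1
d = r₁ − r₂: -2, -5, 4, 3, -1, -2, 3
d²: 4, 25, 16, 9, 1, 4, 9; Σd² = 68
ρ = 1 − 6·68/(7·48) = 1 − 408/336 = -0.214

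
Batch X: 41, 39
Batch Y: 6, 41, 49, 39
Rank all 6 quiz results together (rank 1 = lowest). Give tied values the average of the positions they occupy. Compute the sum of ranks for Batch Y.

Sorted (ascending): 6, 39, 39, 41, 41, 49
The 2 values of 39 occupy positions 2–3 → average rank (2+3)/2 = 2.5.
The 2 values of 41 occupy positions 4–5 → average rank (4+5)/2 = 4.5.
Batch Y values → pooled ranks: 6→1, 41→4.5, 49→6, 39→2.5
Rank sum = 1 + 4.5 + 6 + 2.5 = 14

14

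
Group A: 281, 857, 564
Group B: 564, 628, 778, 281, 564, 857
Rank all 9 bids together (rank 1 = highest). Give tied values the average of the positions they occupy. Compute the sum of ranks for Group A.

16

Sorted (descending): 857, 857, 778, 628, 564, 564, 564, 281, 281
The 2 values of 857 occupy positions 1–2 → average rank (1+2)/2 = 1.5.
The 3 values of 564 occupy positions 5–7 → average rank 6.
The 2 values of 281 occupy positions 8–9 → average rank (8+9)/2 = 8.5.
Group A values → pooled ranks: 281→8.5, 857→1.5, 564→6
Rank sum = 8.5 + 1.5 + 6 = 16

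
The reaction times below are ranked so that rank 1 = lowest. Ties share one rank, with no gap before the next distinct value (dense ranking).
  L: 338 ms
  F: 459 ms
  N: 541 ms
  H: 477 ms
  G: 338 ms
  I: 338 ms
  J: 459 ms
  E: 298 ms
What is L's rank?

2

Sorted (ascending): 298, 338, 338, 338, 459, 459, 477, 541
The 3 values of 338 share dense rank 2.
The 2 values of 459 share dense rank 3.
Remaining distinct values take the next consecutive integers.
L has value 338 ms → rank 2.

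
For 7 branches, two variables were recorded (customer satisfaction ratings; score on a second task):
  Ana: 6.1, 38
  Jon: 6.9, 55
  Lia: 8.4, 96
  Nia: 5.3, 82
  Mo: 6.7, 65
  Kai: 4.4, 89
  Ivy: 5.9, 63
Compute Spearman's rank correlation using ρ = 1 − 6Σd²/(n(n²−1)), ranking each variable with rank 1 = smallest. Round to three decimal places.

-0.071

Ranks of variable 1: 4, 6, 7, 2, 5, 1, 3
Ranks of variable 2: 1, 2, 7, 5, 4, 6, 3
d = r₁ − r₂: 3, 4, 0, -3, 1, -5, 0
d²: 9, 16, 0, 9, 1, 25, 0; Σd² = 60
ρ = 1 − 6·60/(7·48) = 1 − 360/336 = -0.071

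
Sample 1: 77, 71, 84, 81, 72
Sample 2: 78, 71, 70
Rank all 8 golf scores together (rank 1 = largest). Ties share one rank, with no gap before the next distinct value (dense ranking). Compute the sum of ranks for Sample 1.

Sorted (descending): 84, 81, 78, 77, 72, 71, 71, 70
The 2 values of 71 share dense rank 6.
Remaining distinct values take the next consecutive integers.
Sample 1 values → pooled ranks: 77→4, 71→6, 84→1, 81→2, 72→5
Rank sum = 4 + 6 + 1 + 2 + 5 = 18

18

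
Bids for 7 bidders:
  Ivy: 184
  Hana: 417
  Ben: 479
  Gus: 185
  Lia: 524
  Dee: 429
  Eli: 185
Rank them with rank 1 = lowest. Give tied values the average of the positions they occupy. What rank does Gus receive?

2.5

Sorted (ascending): 184, 185, 185, 417, 429, 479, 524
The 2 values of 185 occupy positions 2–3 → average rank (2+3)/2 = 2.5.
Gus has value 185 → rank 2.5.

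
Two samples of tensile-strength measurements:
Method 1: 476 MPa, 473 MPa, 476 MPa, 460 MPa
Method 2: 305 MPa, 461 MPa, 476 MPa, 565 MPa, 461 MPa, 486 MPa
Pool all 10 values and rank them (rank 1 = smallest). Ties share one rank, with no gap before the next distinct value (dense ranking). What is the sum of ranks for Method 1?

16

Sorted (ascending): 305, 460, 461, 461, 473, 476, 476, 476, 486, 565
The 2 values of 461 share dense rank 3.
The 3 values of 476 share dense rank 5.
Remaining distinct values take the next consecutive integers.
Method 1 values → pooled ranks: 476→5, 473→4, 476→5, 460→2
Rank sum = 5 + 4 + 5 + 2 = 16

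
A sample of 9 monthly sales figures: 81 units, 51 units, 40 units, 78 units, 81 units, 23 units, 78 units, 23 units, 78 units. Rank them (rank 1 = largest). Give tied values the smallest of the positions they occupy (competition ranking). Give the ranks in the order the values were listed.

Sorted (descending): 81, 81, 78, 78, 78, 51, 40, 23, 23
The 2 values of 81 occupy positions 1–2 → each gets rank 1.
The 3 values of 78 occupy positions 3–5 → each gets rank 3.
The 2 values of 23 occupy positions 8–9 → each gets rank 8.

1, 6, 7, 3, 1, 8, 3, 8, 3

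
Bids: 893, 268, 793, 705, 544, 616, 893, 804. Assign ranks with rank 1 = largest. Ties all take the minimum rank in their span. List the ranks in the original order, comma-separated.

Sorted (descending): 893, 893, 804, 793, 705, 616, 544, 268
The 2 values of 893 occupy positions 1–2 → each gets rank 1.

1, 8, 4, 5, 7, 6, 1, 3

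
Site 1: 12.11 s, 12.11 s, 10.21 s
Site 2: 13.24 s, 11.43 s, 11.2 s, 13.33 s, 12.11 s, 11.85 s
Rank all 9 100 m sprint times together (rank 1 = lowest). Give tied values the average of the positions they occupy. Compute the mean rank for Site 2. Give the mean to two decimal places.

5.33

Sorted (ascending): 10.21, 11.2, 11.43, 11.85, 12.11, 12.11, 12.11, 13.24, 13.33
The 3 values of 12.11 occupy positions 5–7 → average rank 6.
Site 2 values → pooled ranks: 13.24→8, 11.43→3, 11.2→2, 13.33→9, 12.11→6, 11.85→4
Mean rank = (8 + 3 + 2 + 9 + 6 + 4) / 6 = 5.33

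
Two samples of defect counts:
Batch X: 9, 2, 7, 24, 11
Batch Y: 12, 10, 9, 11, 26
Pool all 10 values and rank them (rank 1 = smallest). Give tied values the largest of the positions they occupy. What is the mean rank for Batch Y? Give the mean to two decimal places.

6.80

Sorted (ascending): 2, 7, 9, 9, 10, 11, 11, 12, 24, 26
The 2 values of 9 occupy positions 3–4 → each gets rank 4.
The 2 values of 11 occupy positions 6–7 → each gets rank 7.
Batch Y values → pooled ranks: 12→8, 10→5, 9→4, 11→7, 26→10
Mean rank = (8 + 5 + 4 + 7 + 10) / 5 = 6.80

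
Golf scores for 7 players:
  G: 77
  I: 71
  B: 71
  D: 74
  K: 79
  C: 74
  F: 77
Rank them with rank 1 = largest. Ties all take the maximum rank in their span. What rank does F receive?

3

Sorted (descending): 79, 77, 77, 74, 74, 71, 71
The 2 values of 77 occupy positions 2–3 → each gets rank 3.
The 2 values of 74 occupy positions 4–5 → each gets rank 5.
The 2 values of 71 occupy positions 6–7 → each gets rank 7.
F has value 77 → rank 3.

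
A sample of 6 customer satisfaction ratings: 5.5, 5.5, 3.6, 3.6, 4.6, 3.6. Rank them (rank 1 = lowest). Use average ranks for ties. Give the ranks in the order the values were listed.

Sorted (ascending): 3.6, 3.6, 3.6, 4.6, 5.5, 5.5
The 3 values of 3.6 occupy positions 1–3 → average rank 2.
The 2 values of 5.5 occupy positions 5–6 → average rank (5+6)/2 = 5.5.

5.5, 5.5, 2, 2, 4, 2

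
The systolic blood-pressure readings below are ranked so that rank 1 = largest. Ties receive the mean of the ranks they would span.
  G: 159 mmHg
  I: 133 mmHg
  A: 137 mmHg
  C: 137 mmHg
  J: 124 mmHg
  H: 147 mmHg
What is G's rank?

1

Sorted (descending): 159, 147, 137, 137, 133, 124
The 2 values of 137 occupy positions 3–4 → average rank (3+4)/2 = 3.5.
G has value 159 mmHg → rank 1.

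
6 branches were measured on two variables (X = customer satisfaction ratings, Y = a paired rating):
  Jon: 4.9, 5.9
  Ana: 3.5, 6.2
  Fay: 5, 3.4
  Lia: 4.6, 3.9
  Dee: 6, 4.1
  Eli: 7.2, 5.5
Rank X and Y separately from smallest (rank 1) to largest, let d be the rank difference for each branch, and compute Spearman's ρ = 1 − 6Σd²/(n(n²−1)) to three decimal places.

Ranks of variable 1: 3, 1, 4, 2, 5, 6
Ranks of variable 2: 5, 6, 1, 2, 3, 4
d = r₁ − r₂: -2, -5, 3, 0, 2, 2
d²: 4, 25, 9, 0, 4, 4; Σd² = 46
ρ = 1 − 6·46/(6·35) = 1 − 276/210 = -0.314

-0.314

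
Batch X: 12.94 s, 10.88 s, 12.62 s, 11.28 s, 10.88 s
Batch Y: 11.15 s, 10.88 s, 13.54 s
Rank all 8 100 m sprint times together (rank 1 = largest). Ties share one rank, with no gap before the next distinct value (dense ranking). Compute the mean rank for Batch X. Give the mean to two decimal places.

4.20

Sorted (descending): 13.54, 12.94, 12.62, 11.28, 11.15, 10.88, 10.88, 10.88
The 3 values of 10.88 share dense rank 6.
Remaining distinct values take the next consecutive integers.
Batch X values → pooled ranks: 12.94→2, 10.88→6, 12.62→3, 11.28→4, 10.88→6
Mean rank = (2 + 6 + 3 + 4 + 6) / 5 = 4.20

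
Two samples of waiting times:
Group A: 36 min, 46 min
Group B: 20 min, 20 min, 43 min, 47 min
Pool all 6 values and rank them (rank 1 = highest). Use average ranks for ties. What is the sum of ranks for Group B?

15

Sorted (descending): 47, 46, 43, 36, 20, 20
The 2 values of 20 occupy positions 5–6 → average rank (5+6)/2 = 5.5.
Group B values → pooled ranks: 20→5.5, 20→5.5, 43→3, 47→1
Rank sum = 5.5 + 5.5 + 3 + 1 = 15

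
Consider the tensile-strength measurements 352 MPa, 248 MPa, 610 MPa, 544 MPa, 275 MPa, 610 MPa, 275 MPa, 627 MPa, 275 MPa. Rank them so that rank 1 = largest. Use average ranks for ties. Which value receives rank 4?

544

Sorted (descending): 627, 610, 610, 544, 352, 275, 275, 275, 248
The 2 values of 610 occupy positions 2–3 → average rank (2+3)/2 = 2.5.
The 3 values of 275 occupy positions 6–8 → average rank 7.
Rank 4 → value 544.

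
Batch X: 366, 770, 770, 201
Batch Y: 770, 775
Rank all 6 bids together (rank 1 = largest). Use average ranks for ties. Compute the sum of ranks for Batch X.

Sorted (descending): 775, 770, 770, 770, 366, 201
The 3 values of 770 occupy positions 2–4 → average rank 3.
Batch X values → pooled ranks: 366→5, 770→3, 770→3, 201→6
Rank sum = 5 + 3 + 3 + 6 = 17

17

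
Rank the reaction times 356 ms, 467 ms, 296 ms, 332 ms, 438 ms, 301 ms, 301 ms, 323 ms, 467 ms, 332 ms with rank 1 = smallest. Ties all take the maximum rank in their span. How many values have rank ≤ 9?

8

Sorted (ascending): 296, 301, 301, 323, 332, 332, 356, 438, 467, 467
The 2 values of 301 occupy positions 2–3 → each gets rank 3.
The 2 values of 332 occupy positions 5–6 → each gets rank 6.
The 2 values of 467 occupy positions 9–10 → each gets rank 10.
Ranks ≤ 9: {1, 3, 3, 4, 6, 6, 7, 8} → 8 values.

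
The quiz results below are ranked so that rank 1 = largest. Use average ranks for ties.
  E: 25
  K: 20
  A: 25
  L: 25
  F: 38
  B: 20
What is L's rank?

Sorted (descending): 38, 25, 25, 25, 20, 20
The 3 values of 25 occupy positions 2–4 → average rank 3.
The 2 values of 20 occupy positions 5–6 → average rank (5+6)/2 = 5.5.
L has value 25 → rank 3.

3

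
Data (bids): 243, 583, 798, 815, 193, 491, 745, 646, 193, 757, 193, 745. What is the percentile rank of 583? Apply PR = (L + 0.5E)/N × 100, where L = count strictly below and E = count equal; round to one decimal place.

45.8

N = 12.
Strictly below 583: 5. Equal to 583: 1.
PR = (5 + 0.5·1)/12 × 100 = 45.8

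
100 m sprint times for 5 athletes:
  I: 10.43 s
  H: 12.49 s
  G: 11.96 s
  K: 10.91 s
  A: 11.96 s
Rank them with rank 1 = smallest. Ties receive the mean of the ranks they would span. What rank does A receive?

Sorted (ascending): 10.43, 10.91, 11.96, 11.96, 12.49
The 2 values of 11.96 occupy positions 3–4 → average rank (3+4)/2 = 3.5.
A has value 11.96 s → rank 3.5.

3.5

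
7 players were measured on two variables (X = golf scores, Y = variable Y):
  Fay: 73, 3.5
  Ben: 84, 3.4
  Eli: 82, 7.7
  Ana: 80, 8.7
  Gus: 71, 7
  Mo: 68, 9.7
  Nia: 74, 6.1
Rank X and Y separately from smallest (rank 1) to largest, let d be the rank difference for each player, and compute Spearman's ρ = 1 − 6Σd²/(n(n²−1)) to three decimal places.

Ranks of variable 1: 3, 7, 6, 5, 2, 1, 4
Ranks of variable 2: 2, 1, 5, 6, 4, 7, 3
d = r₁ − r₂: 1, 6, 1, -1, -2, -6, 1
d²: 1, 36, 1, 1, 4, 36, 1; Σd² = 80
ρ = 1 − 6·80/(7·48) = 1 − 480/336 = -0.429

-0.429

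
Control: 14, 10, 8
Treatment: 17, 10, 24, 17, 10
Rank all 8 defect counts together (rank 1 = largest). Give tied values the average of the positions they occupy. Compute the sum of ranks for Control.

18

Sorted (descending): 24, 17, 17, 14, 10, 10, 10, 8
The 2 values of 17 occupy positions 2–3 → average rank (2+3)/2 = 2.5.
The 3 values of 10 occupy positions 5–7 → average rank 6.
Control values → pooled ranks: 14→4, 10→6, 8→8
Rank sum = 4 + 6 + 8 = 18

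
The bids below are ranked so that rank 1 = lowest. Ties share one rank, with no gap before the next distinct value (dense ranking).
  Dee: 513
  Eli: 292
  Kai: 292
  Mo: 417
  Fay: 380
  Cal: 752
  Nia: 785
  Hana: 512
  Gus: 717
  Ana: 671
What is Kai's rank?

1

Sorted (ascending): 292, 292, 380, 417, 512, 513, 671, 717, 752, 785
The 2 values of 292 share dense rank 1.
Remaining distinct values take the next consecutive integers.
Kai has value 292 → rank 1.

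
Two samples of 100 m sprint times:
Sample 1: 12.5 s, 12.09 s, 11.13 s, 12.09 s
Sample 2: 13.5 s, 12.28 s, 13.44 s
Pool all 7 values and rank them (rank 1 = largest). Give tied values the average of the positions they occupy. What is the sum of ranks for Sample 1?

21

Sorted (descending): 13.5, 13.44, 12.5, 12.28, 12.09, 12.09, 11.13
The 2 values of 12.09 occupy positions 5–6 → average rank (5+6)/2 = 5.5.
Sample 1 values → pooled ranks: 12.5→3, 12.09→5.5, 11.13→7, 12.09→5.5
Rank sum = 3 + 5.5 + 7 + 5.5 = 21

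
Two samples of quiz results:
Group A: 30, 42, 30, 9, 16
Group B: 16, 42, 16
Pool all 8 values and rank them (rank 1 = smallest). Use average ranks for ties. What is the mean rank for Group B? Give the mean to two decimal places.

4.50

Sorted (ascending): 9, 16, 16, 16, 30, 30, 42, 42
The 3 values of 16 occupy positions 2–4 → average rank 3.
The 2 values of 30 occupy positions 5–6 → average rank (5+6)/2 = 5.5.
The 2 values of 42 occupy positions 7–8 → average rank (7+8)/2 = 7.5.
Group B values → pooled ranks: 16→3, 42→7.5, 16→3
Mean rank = (3 + 7.5 + 3) / 3 = 4.50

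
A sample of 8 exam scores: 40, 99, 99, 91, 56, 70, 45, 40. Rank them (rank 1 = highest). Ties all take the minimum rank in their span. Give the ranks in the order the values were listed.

7, 1, 1, 3, 5, 4, 6, 7

Sorted (descending): 99, 99, 91, 70, 56, 45, 40, 40
The 2 values of 99 occupy positions 1–2 → each gets rank 1.
The 2 values of 40 occupy positions 7–8 → each gets rank 7.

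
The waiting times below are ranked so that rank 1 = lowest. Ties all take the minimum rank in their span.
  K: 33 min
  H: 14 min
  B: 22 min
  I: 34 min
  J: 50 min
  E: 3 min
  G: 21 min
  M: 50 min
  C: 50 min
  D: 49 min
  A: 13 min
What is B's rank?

5

Sorted (ascending): 3, 13, 14, 21, 22, 33, 34, 49, 50, 50, 50
The 3 values of 50 occupy positions 9–11 → each gets rank 9.
B has value 22 min → rank 5.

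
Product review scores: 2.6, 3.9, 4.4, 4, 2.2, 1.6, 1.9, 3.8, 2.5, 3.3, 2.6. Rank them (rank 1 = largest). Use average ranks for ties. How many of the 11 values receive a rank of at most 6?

5

Sorted (descending): 4.4, 4, 3.9, 3.8, 3.3, 2.6, 2.6, 2.5, 2.2, 1.9, 1.6
The 2 values of 2.6 occupy positions 6–7 → average rank (6+7)/2 = 6.5.
Ranks ≤ 6: {1, 2, 3, 4, 5} → 5 values.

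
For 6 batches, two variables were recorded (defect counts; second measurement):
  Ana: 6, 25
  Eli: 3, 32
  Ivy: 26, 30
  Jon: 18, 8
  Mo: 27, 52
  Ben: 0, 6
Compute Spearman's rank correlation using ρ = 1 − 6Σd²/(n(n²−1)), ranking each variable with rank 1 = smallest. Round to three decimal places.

0.600

Ranks of variable 1: 3, 2, 5, 4, 6, 1
Ranks of variable 2: 3, 5, 4, 2, 6, 1
d = r₁ − r₂: 0, -3, 1, 2, 0, 0
d²: 0, 9, 1, 4, 0, 0; Σd² = 14
ρ = 1 − 6·14/(6·35) = 1 − 84/210 = 0.600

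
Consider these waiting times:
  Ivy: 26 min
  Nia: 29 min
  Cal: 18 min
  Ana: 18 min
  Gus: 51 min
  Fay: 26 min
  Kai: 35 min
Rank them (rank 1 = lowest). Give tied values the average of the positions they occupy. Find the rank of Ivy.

Sorted (ascending): 18, 18, 26, 26, 29, 35, 51
The 2 values of 18 occupy positions 1–2 → average rank (1+2)/2 = 1.5.
The 2 values of 26 occupy positions 3–4 → average rank (3+4)/2 = 3.5.
Ivy has value 26 min → rank 3.5.

3.5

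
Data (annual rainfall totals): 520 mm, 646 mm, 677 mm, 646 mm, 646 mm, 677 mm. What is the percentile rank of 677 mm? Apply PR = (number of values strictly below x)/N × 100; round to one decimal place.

N = 6.
Strictly below 677: 4. Equal to 677: 2.
PR = 4/6 × 100 = 66.7

66.7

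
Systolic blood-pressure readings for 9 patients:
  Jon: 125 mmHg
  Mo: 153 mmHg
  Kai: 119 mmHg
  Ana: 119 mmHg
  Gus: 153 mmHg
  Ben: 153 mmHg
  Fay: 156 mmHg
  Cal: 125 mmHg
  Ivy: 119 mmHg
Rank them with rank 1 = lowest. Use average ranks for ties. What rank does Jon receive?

4.5

Sorted (ascending): 119, 119, 119, 125, 125, 153, 153, 153, 156
The 3 values of 119 occupy positions 1–3 → average rank 2.
The 2 values of 125 occupy positions 4–5 → average rank (4+5)/2 = 4.5.
The 3 values of 153 occupy positions 6–8 → average rank 7.
Jon has value 125 mmHg → rank 4.5.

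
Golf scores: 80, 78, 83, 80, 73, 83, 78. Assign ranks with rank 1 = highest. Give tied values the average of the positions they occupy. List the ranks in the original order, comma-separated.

Sorted (descending): 83, 83, 80, 80, 78, 78, 73
The 2 values of 83 occupy positions 1–2 → average rank (1+2)/2 = 1.5.
The 2 values of 80 occupy positions 3–4 → average rank (3+4)/2 = 3.5.
The 2 values of 78 occupy positions 5–6 → average rank (5+6)/2 = 5.5.

3.5, 5.5, 1.5, 3.5, 7, 1.5, 5.5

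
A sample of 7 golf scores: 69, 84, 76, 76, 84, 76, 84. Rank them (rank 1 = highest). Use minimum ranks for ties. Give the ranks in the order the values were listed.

7, 1, 4, 4, 1, 4, 1

Sorted (descending): 84, 84, 84, 76, 76, 76, 69
The 3 values of 84 occupy positions 1–3 → each gets rank 1.
The 3 values of 76 occupy positions 4–6 → each gets rank 4.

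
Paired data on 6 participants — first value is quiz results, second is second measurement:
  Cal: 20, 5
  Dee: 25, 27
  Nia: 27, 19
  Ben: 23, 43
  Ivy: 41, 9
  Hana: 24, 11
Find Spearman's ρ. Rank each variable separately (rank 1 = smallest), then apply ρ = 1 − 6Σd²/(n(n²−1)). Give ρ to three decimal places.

Ranks of variable 1: 1, 4, 5, 2, 6, 3
Ranks of variable 2: 1, 5, 4, 6, 2, 3
d = r₁ − r₂: 0, -1, 1, -4, 4, 0
d²: 0, 1, 1, 16, 16, 0; Σd² = 34
ρ = 1 − 6·34/(6·35) = 1 − 204/210 = 0.029

0.029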